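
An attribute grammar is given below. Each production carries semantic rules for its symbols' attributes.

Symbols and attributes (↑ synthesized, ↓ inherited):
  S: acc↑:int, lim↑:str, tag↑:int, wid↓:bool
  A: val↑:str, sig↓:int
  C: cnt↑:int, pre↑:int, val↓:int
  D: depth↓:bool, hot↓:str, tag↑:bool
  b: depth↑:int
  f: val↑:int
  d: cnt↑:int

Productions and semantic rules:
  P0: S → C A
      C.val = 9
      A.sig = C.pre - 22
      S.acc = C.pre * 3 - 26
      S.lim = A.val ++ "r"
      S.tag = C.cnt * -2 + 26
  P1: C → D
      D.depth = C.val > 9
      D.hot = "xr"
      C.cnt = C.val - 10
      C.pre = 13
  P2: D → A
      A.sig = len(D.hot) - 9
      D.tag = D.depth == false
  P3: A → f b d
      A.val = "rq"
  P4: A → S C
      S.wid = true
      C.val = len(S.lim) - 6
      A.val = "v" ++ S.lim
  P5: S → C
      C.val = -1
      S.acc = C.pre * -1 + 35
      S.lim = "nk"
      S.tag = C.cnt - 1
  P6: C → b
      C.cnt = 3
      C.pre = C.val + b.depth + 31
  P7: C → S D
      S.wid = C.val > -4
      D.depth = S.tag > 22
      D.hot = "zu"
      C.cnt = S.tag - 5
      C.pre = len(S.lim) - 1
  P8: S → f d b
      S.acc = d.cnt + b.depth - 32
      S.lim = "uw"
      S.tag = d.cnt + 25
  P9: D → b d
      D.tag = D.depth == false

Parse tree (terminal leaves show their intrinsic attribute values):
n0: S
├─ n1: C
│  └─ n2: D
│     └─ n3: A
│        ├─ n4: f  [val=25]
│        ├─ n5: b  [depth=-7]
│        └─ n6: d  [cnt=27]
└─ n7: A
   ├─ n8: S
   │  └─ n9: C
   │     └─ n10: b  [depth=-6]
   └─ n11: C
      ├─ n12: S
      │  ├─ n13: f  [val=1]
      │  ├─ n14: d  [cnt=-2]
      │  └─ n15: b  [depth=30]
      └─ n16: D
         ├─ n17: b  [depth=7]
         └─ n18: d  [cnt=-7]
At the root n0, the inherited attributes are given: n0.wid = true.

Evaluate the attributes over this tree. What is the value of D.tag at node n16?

1. n0.wid = true  [given at root]
2. n1.val = 9  [9]
3. n2.depth = false  [C.val > 9]
4. n2.hot = "xr"  ["xr"]
5. n3.sig = -7  [len(D.hot) - 9]
6. n4.val = 25  [terminal]
7. n5.depth = -7  [terminal]
8. n6.cnt = 27  [terminal]
9. n3.val = "rq"  ["rq"]
10. n2.tag = true  [D.depth == false]
11. n1.cnt = -1  [C.val - 10]
12. n1.pre = 13  [13]
13. n7.sig = -9  [C.pre - 22]
14. n8.wid = true  [true]
15. n9.val = -1  [-1]
16. n10.depth = -6  [terminal]
17. n9.cnt = 3  [3]
18. n9.pre = 24  [C.val + b.depth + 31]
19. n8.acc = 11  [C.pre * -1 + 35]
20. n8.lim = "nk"  ["nk"]
21. n8.tag = 2  [C.cnt - 1]
22. n11.val = -4  [len(S.lim) - 6]
23. n12.wid = false  [C.val > -4]
24. n13.val = 1  [terminal]
25. n14.cnt = -2  [terminal]
26. n15.depth = 30  [terminal]
27. n12.acc = -4  [d.cnt + b.depth - 32]
28. n12.lim = "uw"  ["uw"]
29. n12.tag = 23  [d.cnt + 25]
30. n16.depth = true  [S.tag > 22]
31. n16.hot = "zu"  ["zu"]
32. n17.depth = 7  [terminal]
33. n18.cnt = -7  [terminal]
34. n16.tag = false  [D.depth == false]
35. n11.cnt = 18  [S.tag - 5]
36. n11.pre = 1  [len(S.lim) - 1]
37. n7.val = "vnk"  ["v" ++ S.lim]
38. n0.acc = 13  [C.pre * 3 - 26]
39. n0.lim = "vnkr"  [A.val ++ "r"]
40. n0.tag = 28  [C.cnt * -2 + 26]

false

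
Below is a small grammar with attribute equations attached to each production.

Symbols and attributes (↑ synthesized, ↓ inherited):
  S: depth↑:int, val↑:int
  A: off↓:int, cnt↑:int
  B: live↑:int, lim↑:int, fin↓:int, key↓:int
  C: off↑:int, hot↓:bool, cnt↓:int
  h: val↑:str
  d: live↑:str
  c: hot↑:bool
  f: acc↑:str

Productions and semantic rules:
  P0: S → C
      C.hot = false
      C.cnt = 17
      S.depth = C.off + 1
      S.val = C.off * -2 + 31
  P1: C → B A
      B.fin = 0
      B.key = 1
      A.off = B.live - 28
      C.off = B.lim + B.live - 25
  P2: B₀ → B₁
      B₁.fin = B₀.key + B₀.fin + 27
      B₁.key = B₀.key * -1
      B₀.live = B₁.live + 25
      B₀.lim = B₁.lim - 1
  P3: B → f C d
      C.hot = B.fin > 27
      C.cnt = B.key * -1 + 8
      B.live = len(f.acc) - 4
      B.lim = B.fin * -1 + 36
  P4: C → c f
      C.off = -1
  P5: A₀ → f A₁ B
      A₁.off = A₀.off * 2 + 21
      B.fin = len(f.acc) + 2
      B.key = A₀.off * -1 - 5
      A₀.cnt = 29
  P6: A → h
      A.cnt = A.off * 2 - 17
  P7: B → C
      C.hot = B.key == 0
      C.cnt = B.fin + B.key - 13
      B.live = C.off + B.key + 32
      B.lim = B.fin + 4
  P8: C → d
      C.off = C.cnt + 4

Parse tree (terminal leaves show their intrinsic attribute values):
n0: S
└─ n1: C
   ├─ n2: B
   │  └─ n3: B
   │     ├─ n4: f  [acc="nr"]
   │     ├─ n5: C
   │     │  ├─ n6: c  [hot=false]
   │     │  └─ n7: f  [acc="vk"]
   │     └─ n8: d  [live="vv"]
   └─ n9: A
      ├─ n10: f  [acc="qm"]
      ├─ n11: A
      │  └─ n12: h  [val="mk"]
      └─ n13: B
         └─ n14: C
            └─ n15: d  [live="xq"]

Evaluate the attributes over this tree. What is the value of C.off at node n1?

5

1. n1.hot = false  [false]
2. n1.cnt = 17  [17]
3. n2.fin = 0  [0]
4. n2.key = 1  [1]
5. n3.fin = 28  [B₀.key + B₀.fin + 27]
6. n3.key = -1  [B₀.key * -1]
7. n4.acc = "nr"  [terminal]
8. n5.hot = true  [B.fin > 27]
9. n5.cnt = 9  [B.key * -1 + 8]
10. n6.hot = false  [terminal]
11. n7.acc = "vk"  [terminal]
12. n5.off = -1  [-1]
13. n8.live = "vv"  [terminal]
14. n3.live = -2  [len(f.acc) - 4]
15. n3.lim = 8  [B.fin * -1 + 36]
16. n2.live = 23  [B₁.live + 25]
17. n2.lim = 7  [B₁.lim - 1]
18. n9.off = -5  [B.live - 28]
19. n10.acc = "qm"  [terminal]
20. n11.off = 11  [A₀.off * 2 + 21]
21. n12.val = "mk"  [terminal]
22. n11.cnt = 5  [A.off * 2 - 17]
23. n13.fin = 4  [len(f.acc) + 2]
24. n13.key = 0  [A₀.off * -1 - 5]
25. n14.hot = true  [B.key == 0]
26. n14.cnt = -9  [B.fin + B.key - 13]
27. n15.live = "xq"  [terminal]
28. n14.off = -5  [C.cnt + 4]
29. n13.live = 27  [C.off + B.key + 32]
30. n13.lim = 8  [B.fin + 4]
31. n9.cnt = 29  [29]
32. n1.off = 5  [B.lim + B.live - 25]
33. n0.depth = 6  [C.off + 1]
34. n0.val = 21  [C.off * -2 + 31]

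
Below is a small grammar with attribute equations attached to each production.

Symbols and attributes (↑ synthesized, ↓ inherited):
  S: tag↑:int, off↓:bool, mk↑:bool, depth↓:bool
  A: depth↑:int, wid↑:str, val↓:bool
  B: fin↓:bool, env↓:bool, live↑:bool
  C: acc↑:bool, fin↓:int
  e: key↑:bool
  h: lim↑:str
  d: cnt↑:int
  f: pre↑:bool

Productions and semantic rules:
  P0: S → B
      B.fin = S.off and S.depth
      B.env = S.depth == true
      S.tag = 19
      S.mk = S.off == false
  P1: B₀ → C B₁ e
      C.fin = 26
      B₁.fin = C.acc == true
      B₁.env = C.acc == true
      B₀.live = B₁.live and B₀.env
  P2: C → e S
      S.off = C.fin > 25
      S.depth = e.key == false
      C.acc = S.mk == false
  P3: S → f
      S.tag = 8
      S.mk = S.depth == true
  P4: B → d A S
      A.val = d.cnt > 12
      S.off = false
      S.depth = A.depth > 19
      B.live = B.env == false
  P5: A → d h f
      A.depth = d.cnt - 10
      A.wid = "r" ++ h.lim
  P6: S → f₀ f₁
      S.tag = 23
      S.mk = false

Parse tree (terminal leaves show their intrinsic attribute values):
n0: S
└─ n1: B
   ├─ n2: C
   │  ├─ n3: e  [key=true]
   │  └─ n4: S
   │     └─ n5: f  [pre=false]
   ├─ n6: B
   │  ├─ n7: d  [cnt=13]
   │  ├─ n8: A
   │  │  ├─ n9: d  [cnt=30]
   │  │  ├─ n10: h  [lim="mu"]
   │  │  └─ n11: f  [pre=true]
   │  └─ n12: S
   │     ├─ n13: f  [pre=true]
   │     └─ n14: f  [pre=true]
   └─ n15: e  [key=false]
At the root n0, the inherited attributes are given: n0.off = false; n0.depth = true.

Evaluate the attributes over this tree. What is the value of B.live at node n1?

false

1. n0.off = false  [given at root]
2. n0.depth = true  [given at root]
3. n1.fin = false  [S.off and S.depth]
4. n1.env = true  [S.depth == true]
5. n2.fin = 26  [26]
6. n3.key = true  [terminal]
7. n4.off = true  [C.fin > 25]
8. n4.depth = false  [e.key == false]
9. n5.pre = false  [terminal]
10. n4.tag = 8  [8]
11. n4.mk = false  [S.depth == true]
12. n2.acc = true  [S.mk == false]
13. n6.fin = true  [C.acc == true]
14. n6.env = true  [C.acc == true]
15. n7.cnt = 13  [terminal]
16. n8.val = true  [d.cnt > 12]
17. n9.cnt = 30  [terminal]
18. n10.lim = "mu"  [terminal]
19. n11.pre = true  [terminal]
20. n8.depth = 20  [d.cnt - 10]
21. n8.wid = "rmu"  ["r" ++ h.lim]
22. n12.off = false  [false]
23. n12.depth = true  [A.depth > 19]
24. n13.pre = true  [terminal]
25. n14.pre = true  [terminal]
26. n12.tag = 23  [23]
27. n12.mk = false  [false]
28. n6.live = false  [B.env == false]
29. n15.key = false  [terminal]
30. n1.live = false  [B₁.live and B₀.env]
31. n0.tag = 19  [19]
32. n0.mk = true  [S.off == false]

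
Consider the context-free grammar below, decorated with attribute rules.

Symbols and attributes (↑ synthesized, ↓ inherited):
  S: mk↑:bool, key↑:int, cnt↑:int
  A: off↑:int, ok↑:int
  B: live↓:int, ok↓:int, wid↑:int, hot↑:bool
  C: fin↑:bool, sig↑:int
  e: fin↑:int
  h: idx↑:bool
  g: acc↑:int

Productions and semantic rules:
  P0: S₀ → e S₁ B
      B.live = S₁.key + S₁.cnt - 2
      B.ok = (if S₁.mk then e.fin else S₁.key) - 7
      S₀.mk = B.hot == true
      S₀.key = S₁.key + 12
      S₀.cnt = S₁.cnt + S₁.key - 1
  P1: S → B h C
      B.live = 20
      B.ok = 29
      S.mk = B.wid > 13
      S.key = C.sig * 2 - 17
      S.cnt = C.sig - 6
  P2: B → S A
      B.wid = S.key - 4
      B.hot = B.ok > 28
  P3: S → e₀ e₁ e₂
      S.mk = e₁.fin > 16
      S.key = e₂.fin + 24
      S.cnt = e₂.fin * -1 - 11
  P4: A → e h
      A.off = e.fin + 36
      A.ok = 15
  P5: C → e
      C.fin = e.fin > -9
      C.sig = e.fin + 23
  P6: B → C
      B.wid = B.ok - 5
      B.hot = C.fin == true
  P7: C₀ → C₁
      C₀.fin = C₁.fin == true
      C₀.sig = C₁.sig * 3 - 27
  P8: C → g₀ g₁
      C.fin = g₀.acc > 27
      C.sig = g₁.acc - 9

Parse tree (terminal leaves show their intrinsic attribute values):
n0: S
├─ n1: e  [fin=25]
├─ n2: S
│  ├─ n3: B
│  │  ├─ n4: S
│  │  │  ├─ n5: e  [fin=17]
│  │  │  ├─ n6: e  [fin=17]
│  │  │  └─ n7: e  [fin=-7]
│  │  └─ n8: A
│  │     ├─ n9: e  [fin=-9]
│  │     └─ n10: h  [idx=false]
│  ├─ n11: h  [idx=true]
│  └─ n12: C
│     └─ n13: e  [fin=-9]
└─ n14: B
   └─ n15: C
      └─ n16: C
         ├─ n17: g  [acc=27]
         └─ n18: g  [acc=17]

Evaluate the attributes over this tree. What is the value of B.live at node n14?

17

1. n1.fin = 25  [terminal]
2. n3.live = 20  [20]
3. n3.ok = 29  [29]
4. n5.fin = 17  [terminal]
5. n6.fin = 17  [terminal]
6. n7.fin = -7  [terminal]
7. n4.mk = true  [e₁.fin > 16]
8. n4.key = 17  [e₂.fin + 24]
9. n4.cnt = -4  [e₂.fin * -1 - 11]
10. n9.fin = -9  [terminal]
11. n10.idx = false  [terminal]
12. n8.off = 27  [e.fin + 36]
13. n8.ok = 15  [15]
14. n3.wid = 13  [S.key - 4]
15. n3.hot = true  [B.ok > 28]
16. n11.idx = true  [terminal]
17. n13.fin = -9  [terminal]
18. n12.fin = false  [e.fin > -9]
19. n12.sig = 14  [e.fin + 23]
20. n2.mk = false  [B.wid > 13]
21. n2.key = 11  [C.sig * 2 - 17]
22. n2.cnt = 8  [C.sig - 6]
23. n14.live = 17  [S₁.key + S₁.cnt - 2]
24. n14.ok = 4  [(if S₁.mk then e.fin else S₁.key) - 7]
25. n17.acc = 27  [terminal]
26. n18.acc = 17  [terminal]
27. n16.fin = false  [g₀.acc > 27]
28. n16.sig = 8  [g₁.acc - 9]
29. n15.fin = false  [C₁.fin == true]
30. n15.sig = -3  [C₁.sig * 3 - 27]
31. n14.wid = -1  [B.ok - 5]
32. n14.hot = false  [C.fin == true]
33. n0.mk = false  [B.hot == true]
34. n0.key = 23  [S₁.key + 12]
35. n0.cnt = 18  [S₁.cnt + S₁.key - 1]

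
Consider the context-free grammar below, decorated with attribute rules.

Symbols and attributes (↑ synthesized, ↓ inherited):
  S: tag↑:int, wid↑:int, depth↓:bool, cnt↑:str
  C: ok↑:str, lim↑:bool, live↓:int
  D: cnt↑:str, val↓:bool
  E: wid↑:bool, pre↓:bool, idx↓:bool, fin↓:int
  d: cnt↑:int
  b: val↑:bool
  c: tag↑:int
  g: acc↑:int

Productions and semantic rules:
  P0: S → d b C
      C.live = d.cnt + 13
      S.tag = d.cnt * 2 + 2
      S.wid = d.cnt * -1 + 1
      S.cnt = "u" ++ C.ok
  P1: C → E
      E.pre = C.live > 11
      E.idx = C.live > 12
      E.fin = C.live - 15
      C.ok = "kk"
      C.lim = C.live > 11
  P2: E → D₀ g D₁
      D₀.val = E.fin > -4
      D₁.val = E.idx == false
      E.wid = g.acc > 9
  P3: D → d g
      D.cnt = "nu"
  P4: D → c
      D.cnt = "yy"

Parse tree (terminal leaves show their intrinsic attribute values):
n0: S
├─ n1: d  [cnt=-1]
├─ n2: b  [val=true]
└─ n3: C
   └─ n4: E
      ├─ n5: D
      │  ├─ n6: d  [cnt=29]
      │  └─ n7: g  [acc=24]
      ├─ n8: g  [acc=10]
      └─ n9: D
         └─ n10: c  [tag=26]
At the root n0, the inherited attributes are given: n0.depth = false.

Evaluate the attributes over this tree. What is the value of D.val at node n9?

true

1. n0.depth = false  [given at root]
2. n1.cnt = -1  [terminal]
3. n2.val = true  [terminal]
4. n3.live = 12  [d.cnt + 13]
5. n4.pre = true  [C.live > 11]
6. n4.idx = false  [C.live > 12]
7. n4.fin = -3  [C.live - 15]
8. n5.val = true  [E.fin > -4]
9. n6.cnt = 29  [terminal]
10. n7.acc = 24  [terminal]
11. n5.cnt = "nu"  ["nu"]
12. n8.acc = 10  [terminal]
13. n9.val = true  [E.idx == false]
14. n10.tag = 26  [terminal]
15. n9.cnt = "yy"  ["yy"]
16. n4.wid = true  [g.acc > 9]
17. n3.ok = "kk"  ["kk"]
18. n3.lim = true  [C.live > 11]
19. n0.tag = 0  [d.cnt * 2 + 2]
20. n0.wid = 2  [d.cnt * -1 + 1]
21. n0.cnt = "ukk"  ["u" ++ C.ok]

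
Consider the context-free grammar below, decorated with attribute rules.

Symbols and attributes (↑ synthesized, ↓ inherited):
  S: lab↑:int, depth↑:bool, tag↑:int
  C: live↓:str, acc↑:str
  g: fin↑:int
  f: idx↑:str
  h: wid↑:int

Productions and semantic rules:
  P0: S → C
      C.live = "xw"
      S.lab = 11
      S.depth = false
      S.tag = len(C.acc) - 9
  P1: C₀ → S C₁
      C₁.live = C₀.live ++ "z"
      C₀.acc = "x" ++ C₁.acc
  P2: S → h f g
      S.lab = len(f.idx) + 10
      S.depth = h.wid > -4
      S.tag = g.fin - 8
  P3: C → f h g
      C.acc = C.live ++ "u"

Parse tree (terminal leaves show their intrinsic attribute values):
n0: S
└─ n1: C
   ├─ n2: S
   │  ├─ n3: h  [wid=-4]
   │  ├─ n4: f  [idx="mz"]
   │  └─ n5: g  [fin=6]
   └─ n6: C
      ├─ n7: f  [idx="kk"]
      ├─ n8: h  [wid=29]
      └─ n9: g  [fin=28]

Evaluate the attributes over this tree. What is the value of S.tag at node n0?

1. n1.live = "xw"  ["xw"]
2. n3.wid = -4  [terminal]
3. n4.idx = "mz"  [terminal]
4. n5.fin = 6  [terminal]
5. n2.lab = 12  [len(f.idx) + 10]
6. n2.depth = false  [h.wid > -4]
7. n2.tag = -2  [g.fin - 8]
8. n6.live = "xwz"  [C₀.live ++ "z"]
9. n7.idx = "kk"  [terminal]
10. n8.wid = 29  [terminal]
11. n9.fin = 28  [terminal]
12. n6.acc = "xwzu"  [C.live ++ "u"]
13. n1.acc = "xxwzu"  ["x" ++ C₁.acc]
14. n0.lab = 11  [11]
15. n0.depth = false  [false]
16. n0.tag = -4  [len(C.acc) - 9]

-4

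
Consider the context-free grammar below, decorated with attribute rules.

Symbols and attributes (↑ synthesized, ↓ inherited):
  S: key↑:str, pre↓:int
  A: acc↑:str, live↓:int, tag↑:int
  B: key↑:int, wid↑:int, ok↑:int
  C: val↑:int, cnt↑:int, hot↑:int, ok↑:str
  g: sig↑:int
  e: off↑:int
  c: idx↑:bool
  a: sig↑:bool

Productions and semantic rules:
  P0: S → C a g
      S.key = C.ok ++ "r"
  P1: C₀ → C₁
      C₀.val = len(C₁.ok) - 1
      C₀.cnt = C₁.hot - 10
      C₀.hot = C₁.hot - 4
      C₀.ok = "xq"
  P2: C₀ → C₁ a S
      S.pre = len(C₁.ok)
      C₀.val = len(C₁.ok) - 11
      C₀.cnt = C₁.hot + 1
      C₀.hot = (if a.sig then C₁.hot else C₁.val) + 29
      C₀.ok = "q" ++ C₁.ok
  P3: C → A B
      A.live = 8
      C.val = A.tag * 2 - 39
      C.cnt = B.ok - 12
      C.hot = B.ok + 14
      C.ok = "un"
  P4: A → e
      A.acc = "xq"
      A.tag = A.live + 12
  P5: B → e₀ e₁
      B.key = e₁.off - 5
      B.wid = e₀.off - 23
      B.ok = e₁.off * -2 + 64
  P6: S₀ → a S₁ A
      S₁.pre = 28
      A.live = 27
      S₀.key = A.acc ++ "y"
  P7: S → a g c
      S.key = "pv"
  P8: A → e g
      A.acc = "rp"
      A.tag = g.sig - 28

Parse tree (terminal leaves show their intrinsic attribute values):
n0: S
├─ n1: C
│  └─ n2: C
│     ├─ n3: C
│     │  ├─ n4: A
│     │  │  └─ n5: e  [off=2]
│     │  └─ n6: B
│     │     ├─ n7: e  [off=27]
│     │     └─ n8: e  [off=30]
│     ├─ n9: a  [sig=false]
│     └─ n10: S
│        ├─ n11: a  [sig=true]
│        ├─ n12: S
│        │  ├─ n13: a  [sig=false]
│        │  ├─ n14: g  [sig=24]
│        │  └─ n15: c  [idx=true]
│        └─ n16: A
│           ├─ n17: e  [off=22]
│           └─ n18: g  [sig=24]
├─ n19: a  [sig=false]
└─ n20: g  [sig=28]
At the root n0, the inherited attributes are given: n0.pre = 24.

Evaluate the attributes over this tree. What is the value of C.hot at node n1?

1. n0.pre = 24  [given at root]
2. n4.live = 8  [8]
3. n5.off = 2  [terminal]
4. n4.acc = "xq"  ["xq"]
5. n4.tag = 20  [A.live + 12]
6. n7.off = 27  [terminal]
7. n8.off = 30  [terminal]
8. n6.key = 25  [e₁.off - 5]
9. n6.wid = 4  [e₀.off - 23]
10. n6.ok = 4  [e₁.off * -2 + 64]
11. n3.val = 1  [A.tag * 2 - 39]
12. n3.cnt = -8  [B.ok - 12]
13. n3.hot = 18  [B.ok + 14]
14. n3.ok = "un"  ["un"]
15. n9.sig = false  [terminal]
16. n10.pre = 2  [len(C₁.ok)]
17. n11.sig = true  [terminal]
18. n12.pre = 28  [28]
19. n13.sig = false  [terminal]
20. n14.sig = 24  [terminal]
21. n15.idx = true  [terminal]
22. n12.key = "pv"  ["pv"]
23. n16.live = 27  [27]
24. n17.off = 22  [terminal]
25. n18.sig = 24  [terminal]
26. n16.acc = "rp"  ["rp"]
27. n16.tag = -4  [g.sig - 28]
28. n10.key = "rpy"  [A.acc ++ "y"]
29. n2.val = -9  [len(C₁.ok) - 11]
30. n2.cnt = 19  [C₁.hot + 1]
31. n2.hot = 30  [(if a.sig then C₁.hot else C₁.val) + 29]
32. n2.ok = "qun"  ["q" ++ C₁.ok]
33. n1.val = 2  [len(C₁.ok) - 1]
34. n1.cnt = 20  [C₁.hot - 10]
35. n1.hot = 26  [C₁.hot - 4]
36. n1.ok = "xq"  ["xq"]
37. n19.sig = false  [terminal]
38. n20.sig = 28  [terminal]
39. n0.key = "xqr"  [C.ok ++ "r"]

26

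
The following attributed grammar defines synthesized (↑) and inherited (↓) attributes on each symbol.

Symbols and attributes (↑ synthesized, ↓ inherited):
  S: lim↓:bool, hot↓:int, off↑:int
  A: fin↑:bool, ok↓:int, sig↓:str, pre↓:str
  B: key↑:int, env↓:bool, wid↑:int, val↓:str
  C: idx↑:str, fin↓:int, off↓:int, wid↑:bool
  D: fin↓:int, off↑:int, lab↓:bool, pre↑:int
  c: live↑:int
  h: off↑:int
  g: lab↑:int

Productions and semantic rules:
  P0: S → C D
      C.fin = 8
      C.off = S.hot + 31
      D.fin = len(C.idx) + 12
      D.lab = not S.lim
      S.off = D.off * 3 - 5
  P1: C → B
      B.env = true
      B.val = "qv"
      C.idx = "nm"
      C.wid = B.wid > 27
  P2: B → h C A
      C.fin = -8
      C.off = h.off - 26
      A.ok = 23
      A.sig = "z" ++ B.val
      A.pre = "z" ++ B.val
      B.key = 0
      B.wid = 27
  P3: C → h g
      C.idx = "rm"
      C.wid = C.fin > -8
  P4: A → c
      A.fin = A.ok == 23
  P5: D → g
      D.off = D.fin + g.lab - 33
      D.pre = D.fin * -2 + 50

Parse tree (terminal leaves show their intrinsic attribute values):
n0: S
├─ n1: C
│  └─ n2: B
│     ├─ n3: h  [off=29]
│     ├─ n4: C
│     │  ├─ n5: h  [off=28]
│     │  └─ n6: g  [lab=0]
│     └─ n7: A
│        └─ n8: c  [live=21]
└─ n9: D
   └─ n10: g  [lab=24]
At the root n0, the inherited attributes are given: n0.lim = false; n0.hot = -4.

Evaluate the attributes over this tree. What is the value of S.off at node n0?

10

1. n0.lim = false  [given at root]
2. n0.hot = -4  [given at root]
3. n1.fin = 8  [8]
4. n1.off = 27  [S.hot + 31]
5. n2.env = true  [true]
6. n2.val = "qv"  ["qv"]
7. n3.off = 29  [terminal]
8. n4.fin = -8  [-8]
9. n4.off = 3  [h.off - 26]
10. n5.off = 28  [terminal]
11. n6.lab = 0  [terminal]
12. n4.idx = "rm"  ["rm"]
13. n4.wid = false  [C.fin > -8]
14. n7.ok = 23  [23]
15. n7.sig = "zqv"  ["z" ++ B.val]
16. n7.pre = "zqv"  ["z" ++ B.val]
17. n8.live = 21  [terminal]
18. n7.fin = true  [A.ok == 23]
19. n2.key = 0  [0]
20. n2.wid = 27  [27]
21. n1.idx = "nm"  ["nm"]
22. n1.wid = false  [B.wid > 27]
23. n9.fin = 14  [len(C.idx) + 12]
24. n9.lab = true  [not S.lim]
25. n10.lab = 24  [terminal]
26. n9.off = 5  [D.fin + g.lab - 33]
27. n9.pre = 22  [D.fin * -2 + 50]
28. n0.off = 10  [D.off * 3 - 5]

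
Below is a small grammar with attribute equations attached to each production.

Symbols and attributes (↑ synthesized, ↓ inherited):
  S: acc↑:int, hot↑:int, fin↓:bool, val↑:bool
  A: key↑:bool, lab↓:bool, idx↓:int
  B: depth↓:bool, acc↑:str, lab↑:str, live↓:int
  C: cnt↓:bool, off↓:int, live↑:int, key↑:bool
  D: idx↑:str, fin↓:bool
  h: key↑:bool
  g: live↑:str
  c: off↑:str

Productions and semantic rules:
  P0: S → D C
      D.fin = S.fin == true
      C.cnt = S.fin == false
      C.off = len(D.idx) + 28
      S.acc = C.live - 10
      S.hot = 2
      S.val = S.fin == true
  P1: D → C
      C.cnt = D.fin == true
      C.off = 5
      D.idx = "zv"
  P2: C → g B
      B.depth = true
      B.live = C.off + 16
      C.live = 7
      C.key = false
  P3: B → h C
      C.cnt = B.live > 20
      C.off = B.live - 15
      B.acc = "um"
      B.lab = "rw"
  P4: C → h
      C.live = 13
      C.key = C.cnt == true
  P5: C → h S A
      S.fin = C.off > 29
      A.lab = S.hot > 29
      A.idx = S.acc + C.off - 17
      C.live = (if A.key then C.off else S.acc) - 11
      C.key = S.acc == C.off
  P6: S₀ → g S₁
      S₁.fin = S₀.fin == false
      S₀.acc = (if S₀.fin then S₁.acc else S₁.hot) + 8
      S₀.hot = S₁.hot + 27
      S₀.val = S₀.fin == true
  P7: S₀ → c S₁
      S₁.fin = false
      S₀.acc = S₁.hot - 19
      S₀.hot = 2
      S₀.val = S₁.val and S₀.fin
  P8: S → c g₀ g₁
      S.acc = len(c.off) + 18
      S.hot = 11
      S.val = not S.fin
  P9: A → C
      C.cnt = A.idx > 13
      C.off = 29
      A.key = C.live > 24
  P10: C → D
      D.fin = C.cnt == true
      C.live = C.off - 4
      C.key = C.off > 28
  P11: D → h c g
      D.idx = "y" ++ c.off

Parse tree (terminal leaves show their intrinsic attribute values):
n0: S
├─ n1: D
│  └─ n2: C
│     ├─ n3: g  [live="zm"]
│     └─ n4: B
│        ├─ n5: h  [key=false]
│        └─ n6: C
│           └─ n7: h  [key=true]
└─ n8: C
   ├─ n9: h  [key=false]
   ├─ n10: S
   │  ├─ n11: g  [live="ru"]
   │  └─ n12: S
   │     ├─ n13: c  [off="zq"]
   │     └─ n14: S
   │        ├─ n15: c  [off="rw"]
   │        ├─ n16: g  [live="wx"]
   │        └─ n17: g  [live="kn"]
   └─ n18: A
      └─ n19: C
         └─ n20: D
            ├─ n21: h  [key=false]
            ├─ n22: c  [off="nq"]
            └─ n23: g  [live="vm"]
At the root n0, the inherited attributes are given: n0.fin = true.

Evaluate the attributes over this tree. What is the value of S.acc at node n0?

9

1. n0.fin = true  [given at root]
2. n1.fin = true  [S.fin == true]
3. n2.cnt = true  [D.fin == true]
4. n2.off = 5  [5]
5. n3.live = "zm"  [terminal]
6. n4.depth = true  [true]
7. n4.live = 21  [C.off + 16]
8. n5.key = false  [terminal]
9. n6.cnt = true  [B.live > 20]
10. n6.off = 6  [B.live - 15]
11. n7.key = true  [terminal]
12. n6.live = 13  [13]
13. n6.key = true  [C.cnt == true]
14. n4.acc = "um"  ["um"]
15. n4.lab = "rw"  ["rw"]
16. n2.live = 7  [7]
17. n2.key = false  [false]
18. n1.idx = "zv"  ["zv"]
19. n8.cnt = false  [S.fin == false]
20. n8.off = 30  [len(D.idx) + 28]
21. n9.key = false  [terminal]
22. n10.fin = true  [C.off > 29]
23. n11.live = "ru"  [terminal]
24. n12.fin = false  [S₀.fin == false]
25. n13.off = "zq"  [terminal]
26. n14.fin = false  [false]
27. n15.off = "rw"  [terminal]
28. n16.live = "wx"  [terminal]
29. n17.live = "kn"  [terminal]
30. n14.acc = 20  [len(c.off) + 18]
31. n14.hot = 11  [11]
32. n14.val = true  [not S.fin]
33. n12.acc = -8  [S₁.hot - 19]
34. n12.hot = 2  [2]
35. n12.val = false  [S₁.val and S₀.fin]
36. n10.acc = 0  [(if S₀.fin then S₁.acc else S₁.hot) + 8]
37. n10.hot = 29  [S₁.hot + 27]
38. n10.val = true  [S₀.fin == true]
39. n18.lab = false  [S.hot > 29]
40. n18.idx = 13  [S.acc + C.off - 17]
41. n19.cnt = false  [A.idx > 13]
42. n19.off = 29  [29]
43. n20.fin = false  [C.cnt == true]
44. n21.key = false  [terminal]
45. n22.off = "nq"  [terminal]
46. n23.live = "vm"  [terminal]
47. n20.idx = "ynq"  ["y" ++ c.off]
48. n19.live = 25  [C.off - 4]
49. n19.key = true  [C.off > 28]
50. n18.key = true  [C.live > 24]
51. n8.live = 19  [(if A.key then C.off else S.acc) - 11]
52. n8.key = false  [S.acc == C.off]
53. n0.acc = 9  [C.live - 10]
54. n0.hot = 2  [2]
55. n0.val = true  [S.fin == true]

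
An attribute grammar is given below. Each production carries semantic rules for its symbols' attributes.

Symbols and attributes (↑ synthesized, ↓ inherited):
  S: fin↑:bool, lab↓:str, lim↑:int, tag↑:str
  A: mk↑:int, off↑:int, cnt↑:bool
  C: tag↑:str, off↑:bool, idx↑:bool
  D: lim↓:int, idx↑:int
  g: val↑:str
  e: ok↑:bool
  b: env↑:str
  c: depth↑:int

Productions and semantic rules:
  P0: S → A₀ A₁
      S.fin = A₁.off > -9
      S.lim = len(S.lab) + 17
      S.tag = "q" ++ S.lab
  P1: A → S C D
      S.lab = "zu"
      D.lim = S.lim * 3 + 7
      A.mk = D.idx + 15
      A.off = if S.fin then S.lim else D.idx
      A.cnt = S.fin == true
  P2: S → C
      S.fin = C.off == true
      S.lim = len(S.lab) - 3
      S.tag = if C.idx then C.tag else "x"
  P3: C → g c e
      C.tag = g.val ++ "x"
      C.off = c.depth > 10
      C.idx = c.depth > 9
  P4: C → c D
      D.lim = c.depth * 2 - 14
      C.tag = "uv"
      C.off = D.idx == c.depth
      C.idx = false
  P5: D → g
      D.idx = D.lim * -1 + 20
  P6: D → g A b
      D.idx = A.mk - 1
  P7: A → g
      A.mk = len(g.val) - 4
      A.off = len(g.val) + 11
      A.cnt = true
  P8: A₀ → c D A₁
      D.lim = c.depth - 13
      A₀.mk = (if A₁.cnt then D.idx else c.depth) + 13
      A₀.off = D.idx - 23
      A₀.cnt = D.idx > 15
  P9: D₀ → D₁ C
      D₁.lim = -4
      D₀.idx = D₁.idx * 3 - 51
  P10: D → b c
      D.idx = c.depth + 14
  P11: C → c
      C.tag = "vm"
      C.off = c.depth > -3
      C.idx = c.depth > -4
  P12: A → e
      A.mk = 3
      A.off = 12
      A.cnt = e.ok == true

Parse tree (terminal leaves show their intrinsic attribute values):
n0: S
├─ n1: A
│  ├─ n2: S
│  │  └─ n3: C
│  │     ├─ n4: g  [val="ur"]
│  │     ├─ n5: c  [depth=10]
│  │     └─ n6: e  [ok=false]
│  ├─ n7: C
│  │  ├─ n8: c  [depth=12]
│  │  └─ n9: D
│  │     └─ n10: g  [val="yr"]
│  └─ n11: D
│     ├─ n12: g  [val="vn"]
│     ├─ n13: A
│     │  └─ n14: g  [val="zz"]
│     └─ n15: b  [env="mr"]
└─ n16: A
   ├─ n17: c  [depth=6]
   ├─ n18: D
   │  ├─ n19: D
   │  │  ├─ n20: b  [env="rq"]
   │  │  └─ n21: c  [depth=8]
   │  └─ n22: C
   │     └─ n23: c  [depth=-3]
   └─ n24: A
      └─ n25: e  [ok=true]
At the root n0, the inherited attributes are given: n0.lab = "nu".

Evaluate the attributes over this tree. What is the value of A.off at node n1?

-3

1. n0.lab = "nu"  [given at root]
2. n2.lab = "zu"  ["zu"]
3. n4.val = "ur"  [terminal]
4. n5.depth = 10  [terminal]
5. n6.ok = false  [terminal]
6. n3.tag = "urx"  [g.val ++ "x"]
7. n3.off = false  [c.depth > 10]
8. n3.idx = true  [c.depth > 9]
9. n2.fin = false  [C.off == true]
10. n2.lim = -1  [len(S.lab) - 3]
11. n2.tag = "urx"  [if C.idx then C.tag else "x"]
12. n8.depth = 12  [terminal]
13. n9.lim = 10  [c.depth * 2 - 14]
14. n10.val = "yr"  [terminal]
15. n9.idx = 10  [D.lim * -1 + 20]
16. n7.tag = "uv"  ["uv"]
17. n7.off = false  [D.idx == c.depth]
18. n7.idx = false  [false]
19. n11.lim = 4  [S.lim * 3 + 7]
20. n12.val = "vn"  [terminal]
21. n14.val = "zz"  [terminal]
22. n13.mk = -2  [len(g.val) - 4]
23. n13.off = 13  [len(g.val) + 11]
24. n13.cnt = true  [true]
25. n15.env = "mr"  [terminal]
26. n11.idx = -3  [A.mk - 1]
27. n1.mk = 12  [D.idx + 15]
28. n1.off = -3  [if S.fin then S.lim else D.idx]
29. n1.cnt = false  [S.fin == true]
30. n17.depth = 6  [terminal]
31. n18.lim = -7  [c.depth - 13]
32. n19.lim = -4  [-4]
33. n20.env = "rq"  [terminal]
34. n21.depth = 8  [terminal]
35. n19.idx = 22  [c.depth + 14]
36. n23.depth = -3  [terminal]
37. n22.tag = "vm"  ["vm"]
38. n22.off = false  [c.depth > -3]
39. n22.idx = true  [c.depth > -4]
40. n18.idx = 15  [D₁.idx * 3 - 51]
41. n25.ok = true  [terminal]
42. n24.mk = 3  [3]
43. n24.off = 12  [12]
44. n24.cnt = true  [e.ok == true]
45. n16.mk = 28  [(if A₁.cnt then D.idx else c.depth) + 13]
46. n16.off = -8  [D.idx - 23]
47. n16.cnt = false  [D.idx > 15]
48. n0.fin = true  [A₁.off > -9]
49. n0.lim = 19  [len(S.lab) + 17]
50. n0.tag = "qnu"  ["q" ++ S.lab]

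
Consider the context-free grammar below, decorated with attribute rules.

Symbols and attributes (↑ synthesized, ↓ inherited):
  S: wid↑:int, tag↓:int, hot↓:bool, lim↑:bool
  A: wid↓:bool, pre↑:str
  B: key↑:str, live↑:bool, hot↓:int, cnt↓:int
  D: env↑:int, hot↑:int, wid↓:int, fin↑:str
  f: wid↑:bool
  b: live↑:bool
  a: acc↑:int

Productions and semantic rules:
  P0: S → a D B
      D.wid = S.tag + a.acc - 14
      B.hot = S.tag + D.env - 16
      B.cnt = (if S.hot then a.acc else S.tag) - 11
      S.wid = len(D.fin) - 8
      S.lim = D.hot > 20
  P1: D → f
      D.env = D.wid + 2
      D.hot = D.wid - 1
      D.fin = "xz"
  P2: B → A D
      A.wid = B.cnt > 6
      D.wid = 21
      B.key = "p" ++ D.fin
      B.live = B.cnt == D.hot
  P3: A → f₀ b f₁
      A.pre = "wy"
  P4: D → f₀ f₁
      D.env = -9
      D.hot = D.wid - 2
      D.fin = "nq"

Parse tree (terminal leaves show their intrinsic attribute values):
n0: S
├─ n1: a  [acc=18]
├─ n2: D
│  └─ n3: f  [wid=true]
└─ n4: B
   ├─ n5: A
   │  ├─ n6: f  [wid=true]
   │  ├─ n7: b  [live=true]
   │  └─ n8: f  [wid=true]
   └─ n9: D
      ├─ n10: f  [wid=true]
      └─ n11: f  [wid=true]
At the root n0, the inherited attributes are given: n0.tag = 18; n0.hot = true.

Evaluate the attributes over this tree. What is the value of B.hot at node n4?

1. n0.tag = 18  [given at root]
2. n0.hot = true  [given at root]
3. n1.acc = 18  [terminal]
4. n2.wid = 22  [S.tag + a.acc - 14]
5. n3.wid = true  [terminal]
6. n2.env = 24  [D.wid + 2]
7. n2.hot = 21  [D.wid - 1]
8. n2.fin = "xz"  ["xz"]
9. n4.hot = 26  [S.tag + D.env - 16]
10. n4.cnt = 7  [(if S.hot then a.acc else S.tag) - 11]
11. n5.wid = true  [B.cnt > 6]
12. n6.wid = true  [terminal]
13. n7.live = true  [terminal]
14. n8.wid = true  [terminal]
15. n5.pre = "wy"  ["wy"]
16. n9.wid = 21  [21]
17. n10.wid = true  [terminal]
18. n11.wid = true  [terminal]
19. n9.env = -9  [-9]
20. n9.hot = 19  [D.wid - 2]
21. n9.fin = "nq"  ["nq"]
22. n4.key = "pnq"  ["p" ++ D.fin]
23. n4.live = false  [B.cnt == D.hot]
24. n0.wid = -6  [len(D.fin) - 8]
25. n0.lim = true  [D.hot > 20]

26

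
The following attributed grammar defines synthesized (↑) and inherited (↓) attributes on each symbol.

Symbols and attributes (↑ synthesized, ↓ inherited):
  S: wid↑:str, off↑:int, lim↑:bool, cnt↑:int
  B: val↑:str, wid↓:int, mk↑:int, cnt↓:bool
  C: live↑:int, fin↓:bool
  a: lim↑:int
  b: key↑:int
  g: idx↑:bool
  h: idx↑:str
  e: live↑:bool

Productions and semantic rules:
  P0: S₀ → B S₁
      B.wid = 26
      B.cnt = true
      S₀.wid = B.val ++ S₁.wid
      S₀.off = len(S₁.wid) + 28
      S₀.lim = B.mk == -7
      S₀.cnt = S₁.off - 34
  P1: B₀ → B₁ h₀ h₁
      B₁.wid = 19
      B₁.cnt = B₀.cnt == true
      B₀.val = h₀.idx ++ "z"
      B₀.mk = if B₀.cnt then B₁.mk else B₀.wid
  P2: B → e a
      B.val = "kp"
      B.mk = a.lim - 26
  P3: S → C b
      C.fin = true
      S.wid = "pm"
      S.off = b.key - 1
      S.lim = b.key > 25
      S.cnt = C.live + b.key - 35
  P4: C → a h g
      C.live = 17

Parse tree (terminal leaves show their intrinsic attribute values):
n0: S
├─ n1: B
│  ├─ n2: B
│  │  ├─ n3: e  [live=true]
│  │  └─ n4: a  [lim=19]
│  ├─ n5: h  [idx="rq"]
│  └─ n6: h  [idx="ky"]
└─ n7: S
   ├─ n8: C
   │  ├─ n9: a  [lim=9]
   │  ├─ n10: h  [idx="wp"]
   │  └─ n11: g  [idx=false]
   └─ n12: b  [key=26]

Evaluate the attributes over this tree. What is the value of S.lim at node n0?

1. n1.wid = 26  [26]
2. n1.cnt = true  [true]
3. n2.wid = 19  [19]
4. n2.cnt = true  [B₀.cnt == true]
5. n3.live = true  [terminal]
6. n4.lim = 19  [terminal]
7. n2.val = "kp"  ["kp"]
8. n2.mk = -7  [a.lim - 26]
9. n5.idx = "rq"  [terminal]
10. n6.idx = "ky"  [terminal]
11. n1.val = "rqz"  [h₀.idx ++ "z"]
12. n1.mk = -7  [if B₀.cnt then B₁.mk else B₀.wid]
13. n8.fin = true  [true]
14. n9.lim = 9  [terminal]
15. n10.idx = "wp"  [terminal]
16. n11.idx = false  [terminal]
17. n8.live = 17  [17]
18. n12.key = 26  [terminal]
19. n7.wid = "pm"  ["pm"]
20. n7.off = 25  [b.key - 1]
21. n7.lim = true  [b.key > 25]
22. n7.cnt = 8  [C.live + b.key - 35]
23. n0.wid = "rqzpm"  [B.val ++ S₁.wid]
24. n0.off = 30  [len(S₁.wid) + 28]
25. n0.lim = true  [B.mk == -7]
26. n0.cnt = -9  [S₁.off - 34]

true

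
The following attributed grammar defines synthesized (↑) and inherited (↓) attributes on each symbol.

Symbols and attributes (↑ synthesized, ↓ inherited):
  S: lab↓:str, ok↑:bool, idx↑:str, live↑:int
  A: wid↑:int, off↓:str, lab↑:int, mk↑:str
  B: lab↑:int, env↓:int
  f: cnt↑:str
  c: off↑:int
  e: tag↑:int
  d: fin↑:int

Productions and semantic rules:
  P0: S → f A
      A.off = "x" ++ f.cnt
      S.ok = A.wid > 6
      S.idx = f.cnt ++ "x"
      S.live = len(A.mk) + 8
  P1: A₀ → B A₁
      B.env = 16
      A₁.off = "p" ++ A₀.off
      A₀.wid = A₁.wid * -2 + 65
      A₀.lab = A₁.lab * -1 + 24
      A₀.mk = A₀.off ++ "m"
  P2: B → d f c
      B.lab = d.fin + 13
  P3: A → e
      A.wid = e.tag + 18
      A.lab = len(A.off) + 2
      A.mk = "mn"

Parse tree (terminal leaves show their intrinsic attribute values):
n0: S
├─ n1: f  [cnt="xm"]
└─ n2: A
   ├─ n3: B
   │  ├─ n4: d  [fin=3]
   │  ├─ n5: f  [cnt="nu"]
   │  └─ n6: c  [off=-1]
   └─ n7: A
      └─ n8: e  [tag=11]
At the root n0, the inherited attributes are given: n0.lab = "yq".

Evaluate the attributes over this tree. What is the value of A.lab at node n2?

18

1. n0.lab = "yq"  [given at root]
2. n1.cnt = "xm"  [terminal]
3. n2.off = "xxm"  ["x" ++ f.cnt]
4. n3.env = 16  [16]
5. n4.fin = 3  [terminal]
6. n5.cnt = "nu"  [terminal]
7. n6.off = -1  [terminal]
8. n3.lab = 16  [d.fin + 13]
9. n7.off = "pxxm"  ["p" ++ A₀.off]
10. n8.tag = 11  [terminal]
11. n7.wid = 29  [e.tag + 18]
12. n7.lab = 6  [len(A.off) + 2]
13. n7.mk = "mn"  ["mn"]
14. n2.wid = 7  [A₁.wid * -2 + 65]
15. n2.lab = 18  [A₁.lab * -1 + 24]
16. n2.mk = "xxmm"  [A₀.off ++ "m"]
17. n0.ok = true  [A.wid > 6]
18. n0.idx = "xmx"  [f.cnt ++ "x"]
19. n0.live = 12  [len(A.mk) + 8]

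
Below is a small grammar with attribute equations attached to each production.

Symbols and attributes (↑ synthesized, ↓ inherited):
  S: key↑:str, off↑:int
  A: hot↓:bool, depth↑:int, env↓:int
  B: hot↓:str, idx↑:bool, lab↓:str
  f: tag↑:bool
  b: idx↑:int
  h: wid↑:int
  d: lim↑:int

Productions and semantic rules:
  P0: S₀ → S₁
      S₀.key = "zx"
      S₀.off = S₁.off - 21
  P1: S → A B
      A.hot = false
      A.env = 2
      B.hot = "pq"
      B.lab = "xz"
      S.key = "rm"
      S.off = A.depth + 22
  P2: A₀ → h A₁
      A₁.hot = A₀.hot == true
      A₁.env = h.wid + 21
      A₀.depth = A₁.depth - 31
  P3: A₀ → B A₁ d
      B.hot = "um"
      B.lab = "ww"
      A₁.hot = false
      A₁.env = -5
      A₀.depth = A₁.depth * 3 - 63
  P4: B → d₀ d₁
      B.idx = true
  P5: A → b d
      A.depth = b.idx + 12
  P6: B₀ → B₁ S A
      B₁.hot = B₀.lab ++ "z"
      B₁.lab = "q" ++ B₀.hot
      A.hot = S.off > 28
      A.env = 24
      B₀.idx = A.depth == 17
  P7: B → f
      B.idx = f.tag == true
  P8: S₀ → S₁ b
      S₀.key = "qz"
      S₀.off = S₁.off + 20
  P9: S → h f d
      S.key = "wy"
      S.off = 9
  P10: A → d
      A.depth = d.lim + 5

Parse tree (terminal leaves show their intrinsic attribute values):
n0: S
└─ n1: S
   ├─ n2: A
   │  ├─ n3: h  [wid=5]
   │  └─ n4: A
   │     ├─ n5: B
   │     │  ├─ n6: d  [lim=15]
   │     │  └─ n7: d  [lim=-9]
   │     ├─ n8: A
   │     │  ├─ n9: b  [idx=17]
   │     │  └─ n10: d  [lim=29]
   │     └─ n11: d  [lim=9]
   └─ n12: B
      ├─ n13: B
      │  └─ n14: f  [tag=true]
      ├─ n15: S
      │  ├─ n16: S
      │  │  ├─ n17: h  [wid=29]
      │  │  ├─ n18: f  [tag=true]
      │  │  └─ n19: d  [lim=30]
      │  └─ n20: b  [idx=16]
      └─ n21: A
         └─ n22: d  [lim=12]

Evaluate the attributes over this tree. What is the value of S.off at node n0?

1. n2.hot = false  [false]
2. n2.env = 2  [2]
3. n3.wid = 5  [terminal]
4. n4.hot = false  [A₀.hot == true]
5. n4.env = 26  [h.wid + 21]
6. n5.hot = "um"  ["um"]
7. n5.lab = "ww"  ["ww"]
8. n6.lim = 15  [terminal]
9. n7.lim = -9  [terminal]
10. n5.idx = true  [true]
11. n8.hot = false  [false]
12. n8.env = -5  [-5]
13. n9.idx = 17  [terminal]
14. n10.lim = 29  [terminal]
15. n8.depth = 29  [b.idx + 12]
16. n11.lim = 9  [terminal]
17. n4.depth = 24  [A₁.depth * 3 - 63]
18. n2.depth = -7  [A₁.depth - 31]
19. n12.hot = "pq"  ["pq"]
20. n12.lab = "xz"  ["xz"]
21. n13.hot = "xzz"  [B₀.lab ++ "z"]
22. n13.lab = "qpq"  ["q" ++ B₀.hot]
23. n14.tag = true  [terminal]
24. n13.idx = true  [f.tag == true]
25. n17.wid = 29  [terminal]
26. n18.tag = true  [terminal]
27. n19.lim = 30  [terminal]
28. n16.key = "wy"  ["wy"]
29. n16.off = 9  [9]
30. n20.idx = 16  [terminal]
31. n15.key = "qz"  ["qz"]
32. n15.off = 29  [S₁.off + 20]
33. n21.hot = true  [S.off > 28]
34. n21.env = 24  [24]
35. n22.lim = 12  [terminal]
36. n21.depth = 17  [d.lim + 5]
37. n12.idx = true  [A.depth == 17]
38. n1.key = "rm"  ["rm"]
39. n1.off = 15  [A.depth + 22]
40. n0.key = "zx"  ["zx"]
41. n0.off = -6  [S₁.off - 21]

-6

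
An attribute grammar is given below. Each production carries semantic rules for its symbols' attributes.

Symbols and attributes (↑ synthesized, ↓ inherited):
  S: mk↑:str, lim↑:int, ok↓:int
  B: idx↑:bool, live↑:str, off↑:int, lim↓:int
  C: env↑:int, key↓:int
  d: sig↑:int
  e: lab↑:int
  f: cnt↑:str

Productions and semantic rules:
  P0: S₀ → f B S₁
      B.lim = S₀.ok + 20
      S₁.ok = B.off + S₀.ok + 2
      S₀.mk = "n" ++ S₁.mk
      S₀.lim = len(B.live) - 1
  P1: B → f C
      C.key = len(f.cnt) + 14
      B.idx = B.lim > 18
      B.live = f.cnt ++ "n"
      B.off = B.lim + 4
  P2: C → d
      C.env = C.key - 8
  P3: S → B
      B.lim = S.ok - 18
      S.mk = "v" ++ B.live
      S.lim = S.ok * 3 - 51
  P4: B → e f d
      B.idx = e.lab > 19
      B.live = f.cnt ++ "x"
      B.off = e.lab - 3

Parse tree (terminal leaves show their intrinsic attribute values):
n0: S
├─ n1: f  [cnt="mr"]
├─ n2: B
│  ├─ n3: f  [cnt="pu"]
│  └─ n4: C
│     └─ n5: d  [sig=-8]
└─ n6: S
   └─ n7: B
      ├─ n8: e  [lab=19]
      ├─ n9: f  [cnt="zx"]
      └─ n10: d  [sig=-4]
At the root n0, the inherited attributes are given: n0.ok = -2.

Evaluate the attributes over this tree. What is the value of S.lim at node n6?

15

1. n0.ok = -2  [given at root]
2. n1.cnt = "mr"  [terminal]
3. n2.lim = 18  [S₀.ok + 20]
4. n3.cnt = "pu"  [terminal]
5. n4.key = 16  [len(f.cnt) + 14]
6. n5.sig = -8  [terminal]
7. n4.env = 8  [C.key - 8]
8. n2.idx = false  [B.lim > 18]
9. n2.live = "pun"  [f.cnt ++ "n"]
10. n2.off = 22  [B.lim + 4]
11. n6.ok = 22  [B.off + S₀.ok + 2]
12. n7.lim = 4  [S.ok - 18]
13. n8.lab = 19  [terminal]
14. n9.cnt = "zx"  [terminal]
15. n10.sig = -4  [terminal]
16. n7.idx = false  [e.lab > 19]
17. n7.live = "zxx"  [f.cnt ++ "x"]
18. n7.off = 16  [e.lab - 3]
19. n6.mk = "vzxx"  ["v" ++ B.live]
20. n6.lim = 15  [S.ok * 3 - 51]
21. n0.mk = "nvzxx"  ["n" ++ S₁.mk]
22. n0.lim = 2  [len(B.live) - 1]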